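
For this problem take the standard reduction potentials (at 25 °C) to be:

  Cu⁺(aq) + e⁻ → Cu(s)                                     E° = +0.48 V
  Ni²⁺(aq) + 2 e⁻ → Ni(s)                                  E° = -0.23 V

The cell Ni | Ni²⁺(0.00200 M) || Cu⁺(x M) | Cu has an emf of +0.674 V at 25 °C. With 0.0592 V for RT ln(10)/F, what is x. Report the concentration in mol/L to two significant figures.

Cu⁺/Cu is the cathode, Ni²⁺/Ni the anode: E°cell = +0.71 V, n = 2.
Overall reaction: 2 Cu⁺(aq) + Ni(s) → 2 Cu(s) + Ni²⁺(aq); Q = [Ni²⁺]^1/[Cu⁺]^2.
From E = E° − (0.0592/n) log Q: log Q = (E° − E)·n/0.0592 = (+0.71 − (+0.674))·2/0.0592 = 1.2162.
So 2·log[Cu⁺] = 1·log(0.002) − log Q = -2.6990 − (1.2162) = -3.9152; log[Cu⁺] = -3.9152 / 2 = -1.9576; [Cu⁺] = 10^(-1.9576) ≈ 0.011 M.

0.011 M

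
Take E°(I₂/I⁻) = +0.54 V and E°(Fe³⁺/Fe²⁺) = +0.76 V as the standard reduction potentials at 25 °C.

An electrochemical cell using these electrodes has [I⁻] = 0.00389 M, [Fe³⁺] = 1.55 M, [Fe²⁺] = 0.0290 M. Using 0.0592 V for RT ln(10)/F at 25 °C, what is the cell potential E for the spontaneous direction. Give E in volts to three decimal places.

+0.180 V

Fe³⁺/Fe²⁺ is the cathode (higher E°), I₂/I⁻ the anode: E°cell = +0.76 − (+0.54) = +0.22 V, n = 2.
Overall: 2 Fe³⁺(aq) + 2 I⁻(aq) → 2 Fe²⁺(aq) + I₂(s)
Q = [Fe²⁺]^2 / ([Fe³⁺]^2·[I⁻]^2); log Q = 1.364.
E = E° − (0.0592/n) log Q = +0.22 − (0.0592/2)(1.364) = +0.180 V.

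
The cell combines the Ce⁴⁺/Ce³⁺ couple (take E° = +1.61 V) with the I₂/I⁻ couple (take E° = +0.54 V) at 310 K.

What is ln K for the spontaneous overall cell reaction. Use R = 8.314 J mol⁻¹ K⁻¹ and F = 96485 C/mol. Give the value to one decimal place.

80.1

Cathode: Ce⁴⁺/Ce³⁺; anode: I₂/I⁻. E°cell = (+1.61) − (+0.54) = +1.07 V, with n = 2.
ΔG° = −nFE° = −RT ln K, so ln K = nFE°/(RT) = (2)(96485)(+1.07) / ((8.314)(310)) = 80.113.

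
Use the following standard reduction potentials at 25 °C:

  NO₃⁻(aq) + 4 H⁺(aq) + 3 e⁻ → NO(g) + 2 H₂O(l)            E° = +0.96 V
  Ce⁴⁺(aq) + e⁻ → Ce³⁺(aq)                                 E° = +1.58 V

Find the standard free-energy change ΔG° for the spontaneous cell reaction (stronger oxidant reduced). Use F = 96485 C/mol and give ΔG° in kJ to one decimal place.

Ce⁴⁺/Ce³⁺ (E° = +1.58 V) is the cathode; NO₃⁻/NO (E° = +0.96 V) is the anode, so E°cell = +0.62 V.
Balancing electrons gives n = 3 (lcm of 1 and 3).
ΔG° = −nFE° = −(3)(96485)(+0.62) = -179,462 J = -179.5 kJ.

-179.5 kJ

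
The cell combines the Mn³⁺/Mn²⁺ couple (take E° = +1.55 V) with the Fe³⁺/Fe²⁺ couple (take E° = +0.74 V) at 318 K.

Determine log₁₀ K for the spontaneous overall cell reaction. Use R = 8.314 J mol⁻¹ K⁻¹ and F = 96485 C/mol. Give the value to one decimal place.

12.8

Cathode: Mn³⁺/Mn²⁺; anode: Fe³⁺/Fe²⁺. E°cell = (+1.55) − (+0.74) = +0.81 V, with n = 1.
ΔG° = −nFE° = −RT ln K, so ln K = nFE°/(RT) = (1)(96485)(+0.81) / ((8.314)(318)) = 29.560.
log₁₀ K = 29.560 / ln 10 = 12.8.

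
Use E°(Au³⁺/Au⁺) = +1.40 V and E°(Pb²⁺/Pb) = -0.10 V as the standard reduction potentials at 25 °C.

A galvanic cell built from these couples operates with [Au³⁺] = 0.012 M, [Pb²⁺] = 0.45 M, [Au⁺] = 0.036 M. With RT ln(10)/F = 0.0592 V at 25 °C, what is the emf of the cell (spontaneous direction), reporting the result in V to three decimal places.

Au³⁺/Au⁺ is the cathode (higher E°), Pb²⁺/Pb the anode: E°cell = +1.40 − (-0.10) = +1.50 V, n = 2.
Overall: Au³⁺(aq) + Pb(s) → Au⁺(aq) + Pb²⁺(aq)
Q = [Au⁺]·[Pb²⁺] / ([Au³⁺]); log Q = 0.130.
E = E° − (0.0592/n) log Q = +1.50 − (0.0592/2)(0.130) = +1.496 V.

+1.496 V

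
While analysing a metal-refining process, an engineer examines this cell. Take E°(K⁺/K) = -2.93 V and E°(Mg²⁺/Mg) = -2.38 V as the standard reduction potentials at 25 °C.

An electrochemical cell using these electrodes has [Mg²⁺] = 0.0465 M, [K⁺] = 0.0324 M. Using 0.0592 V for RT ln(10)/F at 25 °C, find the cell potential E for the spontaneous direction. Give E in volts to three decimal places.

+0.599 V

Mg²⁺/Mg is the cathode (higher E°), K⁺/K the anode: E°cell = -2.38 − (-2.93) = +0.55 V, n = 2.
Overall: Mg²⁺(aq) + 2 K(s) → Mg(s) + 2 K⁺(aq)
Q = [K⁺]^2 / ([Mg²⁺]); log Q = -1.646.
E = E° − (0.0592/n) log Q = +0.55 − (0.0592/2)(-1.646) = +0.599 V.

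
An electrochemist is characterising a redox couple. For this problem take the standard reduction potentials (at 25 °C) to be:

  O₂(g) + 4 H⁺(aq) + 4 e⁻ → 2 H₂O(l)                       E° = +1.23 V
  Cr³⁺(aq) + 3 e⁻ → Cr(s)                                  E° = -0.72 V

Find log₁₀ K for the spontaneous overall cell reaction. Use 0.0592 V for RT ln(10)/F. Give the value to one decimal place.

Cathode: O₂/H₂O; anode: Cr³⁺/Cr. E°cell = +1.95 V, n = 12.
log K = nE°cell / 0.0592 = (12)(+1.95) / 0.0592 = 395.3.

395.3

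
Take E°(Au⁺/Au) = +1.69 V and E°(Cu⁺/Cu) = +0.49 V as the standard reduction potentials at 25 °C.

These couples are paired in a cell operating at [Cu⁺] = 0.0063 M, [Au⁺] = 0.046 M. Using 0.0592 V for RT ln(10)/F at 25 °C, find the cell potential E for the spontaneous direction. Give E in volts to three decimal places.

Au⁺/Au is the cathode (higher E°), Cu⁺/Cu the anode: E°cell = +1.69 − (+0.49) = +1.20 V, n = 1.
Overall: Au⁺(aq) + Cu(s) → Au(s) + Cu⁺(aq)
Q = [Cu⁺] / ([Au⁺]); log Q = -0.863.
E = E° − (0.0592/n) log Q = +1.20 − (0.0592/1)(-0.863) = +1.251 V.

+1.251 V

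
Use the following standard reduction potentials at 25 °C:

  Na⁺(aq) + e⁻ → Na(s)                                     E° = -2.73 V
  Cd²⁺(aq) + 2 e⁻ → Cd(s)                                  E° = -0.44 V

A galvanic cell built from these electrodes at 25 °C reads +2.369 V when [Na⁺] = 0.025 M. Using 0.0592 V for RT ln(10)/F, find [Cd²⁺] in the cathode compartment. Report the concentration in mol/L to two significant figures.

Cd²⁺/Cd is the cathode, Na⁺/Na the anode: E°cell = +2.29 V, n = 2.
Overall reaction: Cd²⁺(aq) + 2 Na(s) → Cd(s) + 2 Na⁺(aq); Q = [Na⁺]^2/[Cd²⁺]^1.
From E = E° − (0.0592/n) log Q: log Q = (E° − E)·n/0.0592 = (+2.29 − (+2.369))·2/0.0592 = -2.6689.
So 1·log[Cd²⁺] = 2·log(0.025) − log Q = -3.2041 − (-2.6689) = -0.5352; [Cd²⁺] = 10^(-0.5352) ≈ 0.29 M.

0.29 M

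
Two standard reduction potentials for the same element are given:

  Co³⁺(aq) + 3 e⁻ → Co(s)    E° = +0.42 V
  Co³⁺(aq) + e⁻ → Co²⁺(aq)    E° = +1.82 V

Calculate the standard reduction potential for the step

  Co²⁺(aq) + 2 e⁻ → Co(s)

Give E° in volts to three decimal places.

Sequential free energies add, so n₃E°₃ = n₁E°₁ + n₂E°₂.
With n₃ = 3, and the known step contributing 1×(+1.82) V, the unknown satisfies 2·E° = 3×(+0.42) − 1×(+1.82) = -0.560.
E° = -0.560 / 2 = -0.280 V.

-0.280 V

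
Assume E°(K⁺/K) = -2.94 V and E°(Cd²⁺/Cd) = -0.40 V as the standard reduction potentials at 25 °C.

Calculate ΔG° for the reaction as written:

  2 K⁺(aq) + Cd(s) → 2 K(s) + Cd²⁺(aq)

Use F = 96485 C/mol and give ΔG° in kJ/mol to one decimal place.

As written, K⁺/K is reduced (cathode) and Cd²⁺/Cd is oxidised (anode), so E°cell = (-2.94) − (-0.40) = -2.54 V.
Balancing electrons gives n = 2.
ΔG° = −nFE° = −(2)(96485)(-2.54) = 490,144 J = +490.1 kJ/mol.

+490.1 kJ/mol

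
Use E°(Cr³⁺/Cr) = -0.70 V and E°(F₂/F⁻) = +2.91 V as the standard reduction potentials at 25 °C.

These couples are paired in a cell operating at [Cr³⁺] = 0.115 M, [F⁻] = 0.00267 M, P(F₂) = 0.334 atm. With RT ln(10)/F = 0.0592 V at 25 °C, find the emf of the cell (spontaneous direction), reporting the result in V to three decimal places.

F₂/F⁻ is the cathode (higher E°), Cr³⁺/Cr the anode: E°cell = +2.91 − (-0.70) = +3.61 V, n = 6.
Overall: 3 F₂(g) + 2 Cr(s) → 6 F⁻(aq) + 2 Cr³⁺(aq)
Q = [F⁻]^6·[Cr³⁺]^2 / (P(F₂)^3); log Q = -15.891.
E = E° − (0.0592/n) log Q = +3.61 − (0.0592/6)(-15.891) = +3.767 V.

+3.767 V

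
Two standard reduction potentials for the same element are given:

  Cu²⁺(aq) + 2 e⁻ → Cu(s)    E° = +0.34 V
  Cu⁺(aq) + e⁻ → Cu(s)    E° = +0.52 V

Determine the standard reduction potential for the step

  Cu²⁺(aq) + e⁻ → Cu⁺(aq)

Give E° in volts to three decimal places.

Sequential free energies add, so n₃E°₃ = n₁E°₁ + n₂E°₂.
With n₃ = 2, and the known step contributing 1×(+0.52) V, the unknown satisfies 1·E° = 2×(+0.34) − 1×(+0.52) = +0.160.
E° = +0.160 / 1 = +0.160 V.

+0.160 V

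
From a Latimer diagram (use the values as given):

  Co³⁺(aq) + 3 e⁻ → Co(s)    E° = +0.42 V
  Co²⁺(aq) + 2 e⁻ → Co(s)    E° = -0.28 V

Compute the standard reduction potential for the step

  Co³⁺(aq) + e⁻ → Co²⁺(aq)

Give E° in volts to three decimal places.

Sequential free energies add, so n₃E°₃ = n₁E°₁ + n₂E°₂.
With n₃ = 3, and the known step contributing 2×(-0.28) V, the unknown satisfies 1·E° = 3×(+0.42) − 2×(-0.28) = +1.820.
E° = +1.820 / 1 = +1.820 V.

+1.820 V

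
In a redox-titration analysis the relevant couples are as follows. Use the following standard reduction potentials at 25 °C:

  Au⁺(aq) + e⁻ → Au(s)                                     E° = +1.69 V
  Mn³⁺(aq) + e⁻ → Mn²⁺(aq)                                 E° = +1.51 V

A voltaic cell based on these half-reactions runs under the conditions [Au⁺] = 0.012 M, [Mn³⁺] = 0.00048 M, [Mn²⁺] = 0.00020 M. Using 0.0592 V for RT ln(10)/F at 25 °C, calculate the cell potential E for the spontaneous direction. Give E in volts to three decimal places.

Au⁺/Au is the cathode (higher E°), Mn³⁺/Mn²⁺ the anode: E°cell = +1.69 − (+1.51) = +0.18 V, n = 1.
Overall: Au⁺(aq) + Mn²⁺(aq) → Au(s) + Mn³⁺(aq)
Q = [Mn³⁺] / ([Au⁺]·[Mn²⁺]); log Q = 2.301.
E = E° − (0.0592/n) log Q = +0.18 − (0.0592/1)(2.301) = +0.044 V.

+0.044 V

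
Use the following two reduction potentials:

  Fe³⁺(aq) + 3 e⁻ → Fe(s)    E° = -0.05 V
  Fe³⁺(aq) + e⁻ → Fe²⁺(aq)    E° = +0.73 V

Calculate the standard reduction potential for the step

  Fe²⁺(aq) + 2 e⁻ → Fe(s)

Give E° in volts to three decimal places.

-0.440 V

Sequential free energies add, so n₃E°₃ = n₁E°₁ + n₂E°₂.
With n₃ = 3, and the known step contributing 1×(+0.73) V, the unknown satisfies 2·E° = 3×(-0.05) − 1×(+0.73) = -0.880.
E° = -0.880 / 2 = -0.440 V.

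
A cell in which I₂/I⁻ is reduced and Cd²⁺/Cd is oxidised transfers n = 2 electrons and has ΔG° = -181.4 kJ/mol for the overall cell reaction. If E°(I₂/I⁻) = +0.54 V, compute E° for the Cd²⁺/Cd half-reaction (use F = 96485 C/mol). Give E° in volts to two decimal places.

-0.40 V

E°cell = −ΔG°/(nF) = −(-181.4×10³)/((2)(96485)) = +0.940 V.
Since I₂/I⁻ is the cathode and Cd²⁺/Cd the anode, E°cell = E°(I₂/I⁻) − E°(Cd²⁺/Cd).
So E°(Cd²⁺/Cd) = E°(I₂/I⁻) − E°cell = (+0.54) − (+0.940) = -0.40 V.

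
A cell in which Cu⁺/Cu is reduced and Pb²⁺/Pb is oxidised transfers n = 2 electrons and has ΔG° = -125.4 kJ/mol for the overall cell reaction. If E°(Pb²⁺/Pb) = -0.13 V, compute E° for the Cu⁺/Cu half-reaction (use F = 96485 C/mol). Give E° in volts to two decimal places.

E°cell = −ΔG°/(nF) = −(-125.4×10³)/((2)(96485)) = +0.650 V.
Since Cu⁺/Cu is the cathode and Pb²⁺/Pb the anode, E°cell = E°(Cu⁺/Cu) − E°(Pb²⁺/Pb).
So E°(Cu⁺/Cu) = E°cell + E°(Pb²⁺/Pb) = +0.650 + (-0.13) = +0.52 V.

+0.52 V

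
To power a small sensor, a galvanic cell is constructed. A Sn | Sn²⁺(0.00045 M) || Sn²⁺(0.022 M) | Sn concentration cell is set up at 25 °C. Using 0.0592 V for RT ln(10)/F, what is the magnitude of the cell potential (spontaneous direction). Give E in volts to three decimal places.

+0.050 V

For a concentration cell E°cell = 0. The 0.022 M side is the cathode (reduction is favoured where [Sn²⁺] is higher).
With n = 2, E = −(0.0592/2) log([Sn²⁺]ₐₙ/[Sn²⁺]꜀ₐₜ) = −(0.0592/2) log(0.00045/0.022) = −(0.0592/2)(-1.689) = +0.050 V.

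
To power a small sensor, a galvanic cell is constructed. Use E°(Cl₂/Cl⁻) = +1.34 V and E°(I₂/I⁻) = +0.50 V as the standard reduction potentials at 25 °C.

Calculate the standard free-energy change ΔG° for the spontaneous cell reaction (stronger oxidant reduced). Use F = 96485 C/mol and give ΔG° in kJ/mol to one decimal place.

-162.1 kJ/mol

Cl₂/Cl⁻ (E° = +1.34 V) is the cathode; I₂/I⁻ (E° = +0.50 V) is the anode, so E°cell = +0.84 V.
Balancing electrons gives n = 2 (lcm of 2 and 2).
ΔG° = −nFE° = −(2)(96485)(+0.84) = -162,095 J = -162.1 kJ/mol.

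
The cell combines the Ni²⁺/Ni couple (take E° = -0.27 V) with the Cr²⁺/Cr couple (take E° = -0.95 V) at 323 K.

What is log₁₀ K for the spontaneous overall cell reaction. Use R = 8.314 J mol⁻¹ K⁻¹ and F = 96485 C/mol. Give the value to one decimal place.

Cathode: Ni²⁺/Ni; anode: Cr²⁺/Cr. E°cell = (-0.27) − (-0.95) = +0.68 V, with n = 2.
ΔG° = −nFE° = −RT ln K, so ln K = nFE°/(RT) = (2)(96485)(+0.68) / ((8.314)(323)) = 48.864.
log₁₀ K = 48.864 / ln 10 = 21.2.

21.2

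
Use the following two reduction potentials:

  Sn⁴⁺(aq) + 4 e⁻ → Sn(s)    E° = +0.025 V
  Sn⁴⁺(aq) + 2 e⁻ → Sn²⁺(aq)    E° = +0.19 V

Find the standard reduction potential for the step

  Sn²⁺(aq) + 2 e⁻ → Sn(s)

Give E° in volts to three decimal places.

Sequential free energies add, so n₃E°₃ = n₁E°₁ + n₂E°₂.
With n₃ = 4, and the known step contributing 2×(+0.19) V, the unknown satisfies 2·E° = 4×(+0.025) − 2×(+0.19) = -0.280.
E° = -0.280 / 2 = -0.140 V.

-0.140 V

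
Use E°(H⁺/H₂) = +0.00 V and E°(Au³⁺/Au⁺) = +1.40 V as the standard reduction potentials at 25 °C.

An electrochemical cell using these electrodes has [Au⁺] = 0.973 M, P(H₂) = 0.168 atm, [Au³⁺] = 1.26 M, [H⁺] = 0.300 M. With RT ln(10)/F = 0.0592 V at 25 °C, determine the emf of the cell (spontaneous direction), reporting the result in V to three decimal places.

Au³⁺/Au⁺ is the cathode (higher E°), H⁺/H₂ the anode: E°cell = +1.40 − (+0.00) = +1.40 V, n = 2.
Overall: Au³⁺(aq) + H₂(g) → Au⁺(aq) + 2 H⁺(aq)
Q = [Au⁺]·[H⁺]^2 / ([Au³⁺]·P(H₂)); log Q = -0.383.
E = E° − (0.0592/n) log Q = +1.40 − (0.0592/2)(-0.383) = +1.411 V.

+1.411 V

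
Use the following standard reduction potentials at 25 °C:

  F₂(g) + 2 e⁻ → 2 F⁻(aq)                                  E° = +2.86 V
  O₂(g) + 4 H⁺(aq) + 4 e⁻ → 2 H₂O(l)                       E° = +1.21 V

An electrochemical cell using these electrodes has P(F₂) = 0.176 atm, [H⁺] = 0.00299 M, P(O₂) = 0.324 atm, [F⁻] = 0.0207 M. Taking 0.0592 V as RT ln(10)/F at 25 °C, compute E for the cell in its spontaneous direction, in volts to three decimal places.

F₂/F⁻ is the cathode (higher E°), O₂/H₂O the anode: E°cell = +2.86 − (+1.21) = +1.65 V, n = 4.
Overall: 2 F₂(g) + 2 H₂O(l) → 4 F⁻(aq) + O₂(g) + 4 H⁺(aq)
Q = [F⁻]^4·P(O₂)·[H⁺]^4 / (P(F₂)^2); log Q = -15.814.
E = E° − (0.0592/n) log Q = +1.65 − (0.0592/4)(-15.814) = +1.884 V.

+1.884 V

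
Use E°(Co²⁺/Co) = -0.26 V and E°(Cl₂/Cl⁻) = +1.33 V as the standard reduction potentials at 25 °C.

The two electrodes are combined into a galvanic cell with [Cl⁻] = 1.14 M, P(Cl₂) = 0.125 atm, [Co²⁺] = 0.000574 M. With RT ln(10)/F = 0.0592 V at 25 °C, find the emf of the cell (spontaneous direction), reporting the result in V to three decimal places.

+1.656 V

Cl₂/Cl⁻ is the cathode (higher E°), Co²⁺/Co the anode: E°cell = +1.33 − (-0.26) = +1.59 V, n = 2.
Overall: Cl₂(g) + Co(s) → 2 Cl⁻(aq) + Co²⁺(aq)
Q = [Cl⁻]^2·[Co²⁺] / (P(Cl₂)); log Q = -2.224.
E = E° − (0.0592/n) log Q = +1.59 − (0.0592/2)(-2.224) = +1.656 V.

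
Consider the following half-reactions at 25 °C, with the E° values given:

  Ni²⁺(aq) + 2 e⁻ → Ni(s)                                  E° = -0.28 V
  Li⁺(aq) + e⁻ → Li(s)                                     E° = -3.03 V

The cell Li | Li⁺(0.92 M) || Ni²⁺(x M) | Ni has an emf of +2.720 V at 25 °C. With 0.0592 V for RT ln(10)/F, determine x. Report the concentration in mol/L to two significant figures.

Ni²⁺/Ni is the cathode, Li⁺/Li the anode: E°cell = +2.75 V, n = 2.
Overall reaction: Ni²⁺(aq) + 2 Li(s) → Ni(s) + 2 Li⁺(aq); Q = [Li⁺]^2/[Ni²⁺]^1.
From E = E° − (0.0592/n) log Q: log Q = (E° − E)·n/0.0592 = (+2.75 − (+2.720))·2/0.0592 = 1.0135.
So 1·log[Ni²⁺] = 2·log(0.92) − log Q = -0.0724 − (1.0135) = -1.0859; [Ni²⁺] = 10^(-1.0859) ≈ 0.082 M.

0.082 M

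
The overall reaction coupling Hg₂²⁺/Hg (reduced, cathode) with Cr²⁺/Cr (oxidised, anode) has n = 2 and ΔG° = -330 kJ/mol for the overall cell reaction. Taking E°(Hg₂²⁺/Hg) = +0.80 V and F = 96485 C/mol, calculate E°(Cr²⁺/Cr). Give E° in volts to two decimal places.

E°cell = −ΔG°/(nF) = −(-330×10³)/((2)(96485)) = +1.710 V.
Since Hg₂²⁺/Hg is the cathode and Cr²⁺/Cr the anode, E°cell = E°(Hg₂²⁺/Hg) − E°(Cr²⁺/Cr).
So E°(Cr²⁺/Cr) = E°(Hg₂²⁺/Hg) − E°cell = (+0.80) − (+1.710) = -0.91 V.

-0.91 V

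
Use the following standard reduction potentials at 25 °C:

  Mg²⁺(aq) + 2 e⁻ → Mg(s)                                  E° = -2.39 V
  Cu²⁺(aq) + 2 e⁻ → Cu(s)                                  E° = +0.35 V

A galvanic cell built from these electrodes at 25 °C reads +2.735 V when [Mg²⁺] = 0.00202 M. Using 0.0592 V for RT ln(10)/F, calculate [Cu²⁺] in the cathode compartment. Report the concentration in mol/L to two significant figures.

Cu²⁺/Cu is the cathode, Mg²⁺/Mg the anode: E°cell = +2.74 V, n = 2.
Overall reaction: Cu²⁺(aq) + Mg(s) → Cu(s) + Mg²⁺(aq); Q = [Mg²⁺]^1/[Cu²⁺]^1.
From E = E° − (0.0592/n) log Q: log Q = (E° − E)·n/0.0592 = (+2.74 − (+2.735))·2/0.0592 = 0.1689.
So 1·log[Cu²⁺] = 1·log(0.00202) − log Q = -2.6946 − (0.1689) = -2.8635; [Cu²⁺] = 10^(-2.8635) ≈ 0.0014 M.

0.0014 M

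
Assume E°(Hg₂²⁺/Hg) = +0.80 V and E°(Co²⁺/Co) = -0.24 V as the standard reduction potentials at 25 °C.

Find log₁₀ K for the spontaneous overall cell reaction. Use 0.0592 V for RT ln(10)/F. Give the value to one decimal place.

35.1

Cathode: Hg₂²⁺/Hg; anode: Co²⁺/Co. E°cell = +1.04 V, n = 2.
log K = nE°cell / 0.0592 = (2)(+1.04) / 0.0592 = 35.1.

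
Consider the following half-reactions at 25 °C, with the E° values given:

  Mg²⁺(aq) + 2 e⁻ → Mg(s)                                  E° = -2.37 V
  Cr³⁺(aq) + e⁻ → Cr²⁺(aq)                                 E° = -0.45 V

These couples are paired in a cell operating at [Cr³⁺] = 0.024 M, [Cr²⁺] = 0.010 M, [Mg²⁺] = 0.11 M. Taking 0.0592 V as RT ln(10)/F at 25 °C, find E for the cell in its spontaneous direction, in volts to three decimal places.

+1.971 V

Cr³⁺/Cr²⁺ is the cathode (higher E°), Mg²⁺/Mg the anode: E°cell = -0.45 − (-2.37) = +1.92 V, n = 2.
Overall: 2 Cr³⁺(aq) + Mg(s) → 2 Cr²⁺(aq) + Mg²⁺(aq)
Q = [Cr²⁺]^2·[Mg²⁺] / ([Cr³⁺]^2); log Q = -1.719.
E = E° − (0.0592/n) log Q = +1.92 − (0.0592/2)(-1.719) = +1.971 V.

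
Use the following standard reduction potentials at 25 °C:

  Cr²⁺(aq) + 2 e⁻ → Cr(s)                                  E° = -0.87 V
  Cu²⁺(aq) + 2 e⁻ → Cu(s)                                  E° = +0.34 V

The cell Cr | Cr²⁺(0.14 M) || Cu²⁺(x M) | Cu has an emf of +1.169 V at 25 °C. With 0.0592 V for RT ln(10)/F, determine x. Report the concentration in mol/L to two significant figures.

Cu²⁺/Cu is the cathode, Cr²⁺/Cr the anode: E°cell = +1.21 V, n = 2.
Overall reaction: Cu²⁺(aq) + Cr(s) → Cu(s) + Cr²⁺(aq); Q = [Cr²⁺]^1/[Cu²⁺]^1.
From E = E° − (0.0592/n) log Q: log Q = (E° − E)·n/0.0592 = (+1.21 − (+1.169))·2/0.0592 = 1.3851.
So 1·log[Cu²⁺] = 1·log(0.14) − log Q = -0.8539 − (1.3851) = -2.2390; [Cu²⁺] = 10^(-2.2390) ≈ 0.0058 M.

0.0058 M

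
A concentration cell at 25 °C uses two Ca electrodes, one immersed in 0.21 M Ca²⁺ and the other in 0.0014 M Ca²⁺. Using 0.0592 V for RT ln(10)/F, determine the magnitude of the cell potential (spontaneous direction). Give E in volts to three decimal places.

For a concentration cell E°cell = 0. The 0.21 M side is the cathode (reduction is favoured where [Ca²⁺] is higher).
With n = 2, E = −(0.0592/2) log([Ca²⁺]ₐₙ/[Ca²⁺]꜀ₐₜ) = −(0.0592/2) log(0.0014/0.21) = −(0.0592/2)(-2.176) = +0.064 V.

+0.064 V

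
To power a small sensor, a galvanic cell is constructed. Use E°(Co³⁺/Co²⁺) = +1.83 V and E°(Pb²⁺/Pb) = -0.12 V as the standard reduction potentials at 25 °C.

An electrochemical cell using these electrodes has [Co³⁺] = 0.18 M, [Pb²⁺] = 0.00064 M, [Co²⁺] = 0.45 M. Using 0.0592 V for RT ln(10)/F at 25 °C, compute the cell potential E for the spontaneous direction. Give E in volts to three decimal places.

+2.021 V

Co³⁺/Co²⁺ is the cathode (higher E°), Pb²⁺/Pb the anode: E°cell = +1.83 − (-0.12) = +1.95 V, n = 2.
Overall: 2 Co³⁺(aq) + Pb(s) → 2 Co²⁺(aq) + Pb²⁺(aq)
Q = [Co²⁺]^2·[Pb²⁺] / ([Co³⁺]^2); log Q = -2.398.
E = E° − (0.0592/n) log Q = +1.95 − (0.0592/2)(-2.398) = +2.021 V.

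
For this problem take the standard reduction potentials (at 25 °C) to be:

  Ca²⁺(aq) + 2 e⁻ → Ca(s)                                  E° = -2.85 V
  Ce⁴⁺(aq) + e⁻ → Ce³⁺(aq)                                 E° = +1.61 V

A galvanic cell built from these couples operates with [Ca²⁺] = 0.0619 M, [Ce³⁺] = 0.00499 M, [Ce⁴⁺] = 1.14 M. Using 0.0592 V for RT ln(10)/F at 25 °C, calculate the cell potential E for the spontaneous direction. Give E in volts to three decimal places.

+4.635 V

Ce⁴⁺/Ce³⁺ is the cathode (higher E°), Ca²⁺/Ca the anode: E°cell = +1.61 − (-2.85) = +4.46 V, n = 2.
Overall: 2 Ce⁴⁺(aq) + Ca(s) → 2 Ce³⁺(aq) + Ca²⁺(aq)
Q = [Ce³⁺]^2·[Ca²⁺] / ([Ce⁴⁺]^2); log Q = -5.926.
E = E° − (0.0592/n) log Q = +4.46 − (0.0592/2)(-5.926) = +4.635 V.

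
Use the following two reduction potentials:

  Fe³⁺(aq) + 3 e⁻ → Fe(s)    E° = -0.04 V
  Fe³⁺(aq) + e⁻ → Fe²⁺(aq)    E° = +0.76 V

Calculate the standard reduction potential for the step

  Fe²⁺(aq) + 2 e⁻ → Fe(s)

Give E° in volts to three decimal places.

Sequential free energies add, so n₃E°₃ = n₁E°₁ + n₂E°₂.
With n₃ = 3, and the known step contributing 1×(+0.76) V, the unknown satisfies 2·E° = 3×(-0.04) − 1×(+0.76) = -0.880.
E° = -0.880 / 2 = -0.440 V.

-0.440 V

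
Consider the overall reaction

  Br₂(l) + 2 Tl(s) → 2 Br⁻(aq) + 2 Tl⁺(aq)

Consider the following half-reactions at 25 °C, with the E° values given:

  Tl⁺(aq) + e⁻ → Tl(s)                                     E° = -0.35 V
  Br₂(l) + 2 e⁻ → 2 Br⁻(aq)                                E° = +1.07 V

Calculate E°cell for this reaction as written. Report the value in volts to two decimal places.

The Br₂/Br⁻ couple has the higher reduction potential, so it is the cathode; Tl⁺/Tl is oxidised at the anode.
E°cell = E°(cathode) − E°(anode) = (+1.07) − (-0.35) = +1.42 V.

+1.42 V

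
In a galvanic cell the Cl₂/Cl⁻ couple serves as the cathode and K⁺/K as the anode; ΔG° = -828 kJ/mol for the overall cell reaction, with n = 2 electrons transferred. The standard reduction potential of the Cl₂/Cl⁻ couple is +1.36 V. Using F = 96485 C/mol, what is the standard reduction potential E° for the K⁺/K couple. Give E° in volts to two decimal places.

E°cell = −ΔG°/(nF) = −(-828×10³)/((2)(96485)) = +4.291 V.
Since Cl₂/Cl⁻ is the cathode and K⁺/K the anode, E°cell = E°(Cl₂/Cl⁻) − E°(K⁺/K).
So E°(K⁺/K) = E°(Cl₂/Cl⁻) − E°cell = (+1.36) − (+4.291) = -2.93 V.

-2.93 V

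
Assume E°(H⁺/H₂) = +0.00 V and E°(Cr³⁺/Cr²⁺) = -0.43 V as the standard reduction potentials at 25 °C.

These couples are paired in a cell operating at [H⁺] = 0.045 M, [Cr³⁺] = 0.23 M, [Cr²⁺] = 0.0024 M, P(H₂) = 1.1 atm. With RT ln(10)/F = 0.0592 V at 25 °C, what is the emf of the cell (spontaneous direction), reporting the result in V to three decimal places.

+0.232 V

H⁺/H₂ is the cathode (higher E°), Cr³⁺/Cr²⁺ the anode: E°cell = +0.00 − (-0.43) = +0.43 V, n = 2.
Overall: 2 H⁺(aq) + 2 Cr²⁺(aq) → H₂(g) + 2 Cr³⁺(aq)
Q = P(H₂)·[Cr³⁺]^2 / ([H⁺]^2·[Cr²⁺]^2); log Q = 6.698.
E = E° − (0.0592/n) log Q = +0.43 − (0.0592/2)(6.698) = +0.232 V.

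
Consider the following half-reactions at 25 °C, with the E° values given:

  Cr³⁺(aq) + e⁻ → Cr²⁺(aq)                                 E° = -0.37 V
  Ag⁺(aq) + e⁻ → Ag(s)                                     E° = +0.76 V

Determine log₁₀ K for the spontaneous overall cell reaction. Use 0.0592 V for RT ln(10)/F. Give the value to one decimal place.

Cathode: Ag⁺/Ag; anode: Cr³⁺/Cr²⁺. E°cell = +1.13 V, n = 1.
log K = nE°cell / 0.0592 = (1)(+1.13) / 0.0592 = 19.1.

19.1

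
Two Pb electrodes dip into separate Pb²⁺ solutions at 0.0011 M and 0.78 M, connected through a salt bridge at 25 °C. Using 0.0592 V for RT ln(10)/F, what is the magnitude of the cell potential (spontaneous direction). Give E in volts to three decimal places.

+0.084 V

For a concentration cell E°cell = 0. The 0.78 M side is the cathode (reduction is favoured where [Pb²⁺] is higher).
With n = 2, E = −(0.0592/2) log([Pb²⁺]ₐₙ/[Pb²⁺]꜀ₐₜ) = −(0.0592/2) log(0.0011/0.78) = −(0.0592/2)(-2.851) = +0.084 V.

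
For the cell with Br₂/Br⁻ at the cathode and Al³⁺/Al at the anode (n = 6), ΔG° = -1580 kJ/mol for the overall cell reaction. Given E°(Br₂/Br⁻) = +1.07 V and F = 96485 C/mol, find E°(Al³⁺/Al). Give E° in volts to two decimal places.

-1.66 V

E°cell = −ΔG°/(nF) = −(-1580×10³)/((6)(96485)) = +2.729 V.
Since Br₂/Br⁻ is the cathode and Al³⁺/Al the anode, E°cell = E°(Br₂/Br⁻) − E°(Al³⁺/Al).
So E°(Al³⁺/Al) = E°(Br₂/Br⁻) − E°cell = (+1.07) − (+2.729) = -1.66 V.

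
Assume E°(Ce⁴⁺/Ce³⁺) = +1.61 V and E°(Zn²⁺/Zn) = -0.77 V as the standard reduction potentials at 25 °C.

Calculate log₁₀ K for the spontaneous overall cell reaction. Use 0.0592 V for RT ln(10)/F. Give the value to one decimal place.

80.4

Cathode: Ce⁴⁺/Ce³⁺; anode: Zn²⁺/Zn. E°cell = +2.38 V, n = 2.
log K = nE°cell / 0.0592 = (2)(+2.38) / 0.0592 = 80.4.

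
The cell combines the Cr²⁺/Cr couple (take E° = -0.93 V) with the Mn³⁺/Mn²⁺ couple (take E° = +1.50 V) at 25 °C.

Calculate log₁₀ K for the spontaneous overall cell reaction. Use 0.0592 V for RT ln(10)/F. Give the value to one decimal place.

Cathode: Mn³⁺/Mn²⁺; anode: Cr²⁺/Cr. E°cell = +2.43 V, n = 2.
log K = nE°cell / 0.0592 = (2)(+2.43) / 0.0592 = 82.1.

82.1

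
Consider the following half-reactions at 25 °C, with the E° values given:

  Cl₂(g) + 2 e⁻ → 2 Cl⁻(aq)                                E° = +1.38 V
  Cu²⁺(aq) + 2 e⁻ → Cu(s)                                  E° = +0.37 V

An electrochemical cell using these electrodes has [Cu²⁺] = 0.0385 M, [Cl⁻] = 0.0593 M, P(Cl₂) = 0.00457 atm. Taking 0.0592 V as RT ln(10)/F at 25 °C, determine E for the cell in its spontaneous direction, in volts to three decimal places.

Cl₂/Cl⁻ is the cathode (higher E°), Cu²⁺/Cu the anode: E°cell = +1.38 − (+0.37) = +1.01 V, n = 2.
Overall: Cl₂(g) + Cu(s) → 2 Cl⁻(aq) + Cu²⁺(aq)
Q = [Cl⁻]^2·[Cu²⁺] / (P(Cl₂)); log Q = -1.528.
E = E° − (0.0592/n) log Q = +1.01 − (0.0592/2)(-1.528) = +1.055 V.

+1.055 V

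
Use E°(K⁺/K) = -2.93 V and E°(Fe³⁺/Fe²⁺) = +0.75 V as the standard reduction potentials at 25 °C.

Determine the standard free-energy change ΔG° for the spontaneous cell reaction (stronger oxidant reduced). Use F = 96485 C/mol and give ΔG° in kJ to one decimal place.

Fe³⁺/Fe²⁺ (E° = +0.75 V) is the cathode; K⁺/K (E° = -2.93 V) is the anode, so E°cell = +3.68 V.
Balancing electrons gives n = 1 (lcm of 1 and 1).
ΔG° = −nFE° = −(1)(96485)(+3.68) = -355,065 J = -355.1 kJ.

-355.1 kJ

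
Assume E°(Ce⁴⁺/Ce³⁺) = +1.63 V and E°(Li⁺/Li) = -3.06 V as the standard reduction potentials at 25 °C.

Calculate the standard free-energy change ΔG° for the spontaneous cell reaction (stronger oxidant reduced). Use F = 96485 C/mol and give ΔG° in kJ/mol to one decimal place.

-452.5 kJ/mol

Ce⁴⁺/Ce³⁺ (E° = +1.63 V) is the cathode; Li⁺/Li (E° = -3.06 V) is the anode, so E°cell = +4.69 V.
Balancing electrons gives n = 1 (lcm of 1 and 1).
ΔG° = −nFE° = −(1)(96485)(+4.69) = -452,515 J = -452.5 kJ/mol.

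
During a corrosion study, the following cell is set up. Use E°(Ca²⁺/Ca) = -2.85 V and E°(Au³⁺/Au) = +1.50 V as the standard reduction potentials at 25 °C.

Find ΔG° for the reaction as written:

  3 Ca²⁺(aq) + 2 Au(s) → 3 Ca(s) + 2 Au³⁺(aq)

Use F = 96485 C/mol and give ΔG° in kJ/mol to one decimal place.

+2518.3 kJ/mol

As written, Ca²⁺/Ca is reduced (cathode) and Au³⁺/Au is oxidised (anode), so E°cell = (-2.85) − (+1.50) = -4.35 V.
Balancing electrons gives n = 6.
ΔG° = −nFE° = −(6)(96485)(-4.35) = 2,518,258 J = +2518.3 kJ/mol.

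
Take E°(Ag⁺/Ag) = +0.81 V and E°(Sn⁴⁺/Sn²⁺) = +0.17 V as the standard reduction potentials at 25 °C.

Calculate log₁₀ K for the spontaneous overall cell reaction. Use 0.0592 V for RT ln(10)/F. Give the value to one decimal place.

Cathode: Ag⁺/Ag; anode: Sn⁴⁺/Sn²⁺. E°cell = +0.64 V, n = 2.
log K = nE°cell / 0.0592 = (2)(+0.64) / 0.0592 = 21.6.

21.6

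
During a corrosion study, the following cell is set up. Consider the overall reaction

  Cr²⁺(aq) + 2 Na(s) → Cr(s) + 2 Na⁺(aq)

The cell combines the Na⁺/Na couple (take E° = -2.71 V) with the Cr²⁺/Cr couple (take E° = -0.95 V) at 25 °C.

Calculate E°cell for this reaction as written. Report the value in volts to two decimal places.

The Cr²⁺/Cr couple has the higher reduction potential, so it is the cathode; Na⁺/Na is oxidised at the anode.
E°cell = E°(cathode) − E°(anode) = (-0.95) − (-2.71) = +1.76 V.

+1.76 V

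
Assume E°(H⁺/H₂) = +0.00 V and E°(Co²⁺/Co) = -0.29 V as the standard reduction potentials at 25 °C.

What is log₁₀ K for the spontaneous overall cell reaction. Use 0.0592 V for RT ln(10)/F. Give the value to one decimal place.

9.8

Cathode: H⁺/H₂; anode: Co²⁺/Co. E°cell = +0.29 V, n = 2.
log K = nE°cell / 0.0592 = (2)(+0.29) / 0.0592 = 9.8.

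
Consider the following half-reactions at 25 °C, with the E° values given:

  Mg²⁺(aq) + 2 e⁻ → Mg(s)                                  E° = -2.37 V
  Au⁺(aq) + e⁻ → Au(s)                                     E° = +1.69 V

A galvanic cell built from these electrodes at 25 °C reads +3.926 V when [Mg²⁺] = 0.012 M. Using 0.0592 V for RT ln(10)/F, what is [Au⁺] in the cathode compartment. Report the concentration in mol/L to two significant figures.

0.00060 M

Au⁺/Au is the cathode, Mg²⁺/Mg the anode: E°cell = +4.06 V, n = 2.
Overall reaction: 2 Au⁺(aq) + Mg(s) → 2 Au(s) + Mg²⁺(aq); Q = [Mg²⁺]^1/[Au⁺]^2.
From E = E° − (0.0592/n) log Q: log Q = (E° − E)·n/0.0592 = (+4.06 − (+3.926))·2/0.0592 = 4.5270.
So 2·log[Au⁺] = 1·log(0.012) − log Q = -1.9208 − (4.5270) = -6.4478; log[Au⁺] = -6.4478 / 2 = -3.2239; [Au⁺] = 10^(-3.2239) ≈ 0.00060 M.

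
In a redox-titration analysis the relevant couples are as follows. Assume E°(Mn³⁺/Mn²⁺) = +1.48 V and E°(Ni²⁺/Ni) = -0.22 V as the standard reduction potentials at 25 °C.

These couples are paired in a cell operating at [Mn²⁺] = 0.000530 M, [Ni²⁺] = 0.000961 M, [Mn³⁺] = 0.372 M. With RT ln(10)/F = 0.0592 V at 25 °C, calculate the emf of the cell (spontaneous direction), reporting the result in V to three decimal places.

Mn³⁺/Mn²⁺ is the cathode (higher E°), Ni²⁺/Ni the anode: E°cell = +1.48 − (-0.22) = +1.70 V, n = 2.
Overall: 2 Mn³⁺(aq) + Ni(s) → 2 Mn²⁺(aq) + Ni²⁺(aq)
Q = [Mn²⁺]^2·[Ni²⁺] / ([Mn³⁺]^2); log Q = -8.710.
E = E° − (0.0592/n) log Q = +1.70 − (0.0592/2)(-8.710) = +1.958 V.

+1.958 V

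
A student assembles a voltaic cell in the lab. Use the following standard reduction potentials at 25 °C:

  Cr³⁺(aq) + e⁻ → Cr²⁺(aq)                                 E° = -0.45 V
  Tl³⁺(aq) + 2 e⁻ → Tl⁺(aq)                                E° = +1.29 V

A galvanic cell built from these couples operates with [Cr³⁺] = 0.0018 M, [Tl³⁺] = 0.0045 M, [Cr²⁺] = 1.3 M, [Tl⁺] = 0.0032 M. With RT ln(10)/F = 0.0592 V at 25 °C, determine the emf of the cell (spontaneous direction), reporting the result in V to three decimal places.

Tl³⁺/Tl⁺ is the cathode (higher E°), Cr³⁺/Cr²⁺ the anode: E°cell = +1.29 − (-0.45) = +1.74 V, n = 2.
Overall: Tl³⁺(aq) + 2 Cr²⁺(aq) → Tl⁺(aq) + 2 Cr³⁺(aq)
Q = [Tl⁺]·[Cr³⁺]^2 / ([Tl³⁺]·[Cr²⁺]^2); log Q = -5.865.
E = E° − (0.0592/n) log Q = +1.74 − (0.0592/2)(-5.865) = +1.914 V.

+1.914 V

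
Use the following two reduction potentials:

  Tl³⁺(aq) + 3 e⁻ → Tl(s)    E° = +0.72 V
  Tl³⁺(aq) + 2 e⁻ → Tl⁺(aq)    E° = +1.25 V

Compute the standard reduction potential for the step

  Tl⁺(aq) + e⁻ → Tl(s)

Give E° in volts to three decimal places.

-0.340 V

Sequential free energies add, so n₃E°₃ = n₁E°₁ + n₂E°₂.
With n₃ = 3, and the known step contributing 2×(+1.25) V, the unknown satisfies 1·E° = 3×(+0.72) − 2×(+1.25) = -0.340.
E° = -0.340 / 1 = -0.340 V.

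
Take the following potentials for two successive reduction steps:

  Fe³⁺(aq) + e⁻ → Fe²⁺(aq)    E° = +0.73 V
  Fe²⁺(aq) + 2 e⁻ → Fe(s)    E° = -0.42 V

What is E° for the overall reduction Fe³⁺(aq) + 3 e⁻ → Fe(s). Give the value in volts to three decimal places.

-0.037 V

Standard free energies of sequential steps add: ΔG°₃ = ΔG°₁ + ΔG°₂, so n₃E°₃ = n₁E°₁ + n₂E°₂.
E°₃ = (1×+0.73 + 2×-0.42) / 3 = (-0.110) / 3 = -0.037 V.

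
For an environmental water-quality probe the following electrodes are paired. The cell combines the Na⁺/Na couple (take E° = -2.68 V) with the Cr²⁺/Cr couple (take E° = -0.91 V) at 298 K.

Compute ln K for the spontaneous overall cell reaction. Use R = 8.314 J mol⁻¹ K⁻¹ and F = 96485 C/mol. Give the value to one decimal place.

137.9

Cathode: Cr²⁺/Cr; anode: Na⁺/Na. E°cell = (-0.91) − (-2.68) = +1.77 V, with n = 2.
ΔG° = −nFE° = −RT ln K, so ln K = nFE°/(RT) = (2)(96485)(+1.77) / ((8.314)(298)) = 137.860.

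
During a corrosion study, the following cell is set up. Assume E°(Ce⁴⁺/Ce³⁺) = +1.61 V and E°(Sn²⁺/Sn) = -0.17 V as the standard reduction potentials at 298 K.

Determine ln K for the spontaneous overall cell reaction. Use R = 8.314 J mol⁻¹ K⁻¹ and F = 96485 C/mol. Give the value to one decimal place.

Cathode: Ce⁴⁺/Ce³⁺; anode: Sn²⁺/Sn. E°cell = (+1.61) − (-0.17) = +1.78 V, with n = 2.
ΔG° = −nFE° = −RT ln K, so ln K = nFE°/(RT) = (2)(96485)(+1.78) / ((8.314)(298)) = 138.638.

138.6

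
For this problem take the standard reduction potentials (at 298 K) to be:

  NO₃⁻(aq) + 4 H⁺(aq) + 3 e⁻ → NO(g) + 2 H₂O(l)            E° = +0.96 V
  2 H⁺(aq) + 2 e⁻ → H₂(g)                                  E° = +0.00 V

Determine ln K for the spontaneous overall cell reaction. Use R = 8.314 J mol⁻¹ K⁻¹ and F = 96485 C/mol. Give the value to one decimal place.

224.3

Cathode: NO₃⁻/NO; anode: H⁺/H₂. E°cell = (+0.96) − (+0.00) = +0.96 V, with n = 6.
ΔG° = −nFE° = −RT ln K, so ln K = nFE°/(RT) = (6)(96485)(+0.96) / ((8.314)(298)) = 224.314.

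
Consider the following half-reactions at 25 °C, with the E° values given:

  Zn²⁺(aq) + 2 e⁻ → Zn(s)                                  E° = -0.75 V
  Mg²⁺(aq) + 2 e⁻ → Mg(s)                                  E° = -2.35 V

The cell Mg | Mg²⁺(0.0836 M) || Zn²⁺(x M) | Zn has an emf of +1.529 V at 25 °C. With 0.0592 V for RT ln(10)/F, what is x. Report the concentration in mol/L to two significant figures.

Zn²⁺/Zn is the cathode, Mg²⁺/Mg the anode: E°cell = +1.60 V, n = 2.
Overall reaction: Zn²⁺(aq) + Mg(s) → Zn(s) + Mg²⁺(aq); Q = [Mg²⁺]^1/[Zn²⁺]^1.
From E = E° − (0.0592/n) log Q: log Q = (E° − E)·n/0.0592 = (+1.60 − (+1.529))·2/0.0592 = 2.3986.
So 1·log[Zn²⁺] = 1·log(0.0836) − log Q = -1.0778 − (2.3986) = -3.4764; [Zn²⁺] = 10^(-3.4764) ≈ 0.00033 M.

0.00033 M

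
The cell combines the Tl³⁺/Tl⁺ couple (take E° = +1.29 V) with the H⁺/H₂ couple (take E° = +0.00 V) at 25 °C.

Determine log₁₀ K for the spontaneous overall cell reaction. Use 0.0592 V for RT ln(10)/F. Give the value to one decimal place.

Cathode: Tl³⁺/Tl⁺; anode: H⁺/H₂. E°cell = +1.29 V, n = 2.
log K = nE°cell / 0.0592 = (2)(+1.29) / 0.0592 = 43.6.

43.6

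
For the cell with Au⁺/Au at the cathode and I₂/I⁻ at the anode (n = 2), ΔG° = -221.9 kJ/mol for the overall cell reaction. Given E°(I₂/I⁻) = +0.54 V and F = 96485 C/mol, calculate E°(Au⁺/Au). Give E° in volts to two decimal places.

+1.69 V

E°cell = −ΔG°/(nF) = −(-221.9×10³)/((2)(96485)) = +1.150 V.
Since Au⁺/Au is the cathode and I₂/I⁻ the anode, E°cell = E°(Au⁺/Au) − E°(I₂/I⁻).
So E°(Au⁺/Au) = E°cell + E°(I₂/I⁻) = +1.150 + (+0.54) = +1.69 V.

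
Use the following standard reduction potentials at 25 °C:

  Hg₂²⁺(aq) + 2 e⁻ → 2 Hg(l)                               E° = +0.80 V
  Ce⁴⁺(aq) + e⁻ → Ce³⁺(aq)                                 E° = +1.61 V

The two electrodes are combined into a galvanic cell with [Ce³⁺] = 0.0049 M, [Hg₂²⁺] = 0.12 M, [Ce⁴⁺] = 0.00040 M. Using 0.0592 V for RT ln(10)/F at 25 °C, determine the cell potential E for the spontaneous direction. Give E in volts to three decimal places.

Ce⁴⁺/Ce³⁺ is the cathode (higher E°), Hg₂²⁺/Hg the anode: E°cell = +1.61 − (+0.80) = +0.81 V, n = 2.
Overall: 2 Ce⁴⁺(aq) + 2 Hg(l) → 2 Ce³⁺(aq) + Hg₂²⁺(aq)
Q = [Ce³⁺]^2·[Hg₂²⁺] / ([Ce⁴⁺]^2); log Q = 1.255.
E = E° − (0.0592/n) log Q = +0.81 − (0.0592/2)(1.255) = +0.773 V.

+0.773 V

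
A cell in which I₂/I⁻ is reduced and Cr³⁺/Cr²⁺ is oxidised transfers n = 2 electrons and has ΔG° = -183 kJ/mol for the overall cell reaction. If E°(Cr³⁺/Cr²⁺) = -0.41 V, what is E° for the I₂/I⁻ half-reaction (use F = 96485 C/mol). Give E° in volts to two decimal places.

E°cell = −ΔG°/(nF) = −(-183×10³)/((2)(96485)) = +0.948 V.
Since I₂/I⁻ is the cathode and Cr³⁺/Cr²⁺ the anode, E°cell = E°(I₂/I⁻) − E°(Cr³⁺/Cr²⁺).
So E°(I₂/I⁻) = E°cell + E°(Cr³⁺/Cr²⁺) = +0.948 + (-0.41) = +0.54 V.

+0.54 V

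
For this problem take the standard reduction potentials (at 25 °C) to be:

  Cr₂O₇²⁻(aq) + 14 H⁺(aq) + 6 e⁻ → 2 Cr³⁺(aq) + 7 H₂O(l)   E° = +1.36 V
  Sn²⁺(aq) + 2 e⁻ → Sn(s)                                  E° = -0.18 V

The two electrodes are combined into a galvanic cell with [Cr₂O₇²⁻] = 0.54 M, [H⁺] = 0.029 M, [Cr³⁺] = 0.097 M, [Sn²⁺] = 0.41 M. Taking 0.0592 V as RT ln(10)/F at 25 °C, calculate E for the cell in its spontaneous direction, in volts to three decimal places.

Cr₂O₇²⁻/Cr³⁺ is the cathode (higher E°), Sn²⁺/Sn the anode: E°cell = +1.36 − (-0.18) = +1.54 V, n = 6.
Overall: Cr₂O₇²⁻(aq) + 14 H⁺(aq) + 3 Sn(s) → 2 Cr³⁺(aq) + 7 H₂O(l) + 3 Sn²⁺(aq)
Q = [Cr³⁺]^2·[Sn²⁺]^3 / ([Cr₂O₇²⁻]·[H⁺]^14); log Q = 18.606.
E = E° − (0.0592/n) log Q = +1.54 − (0.0592/6)(18.606) = +1.356 V.

+1.356 V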